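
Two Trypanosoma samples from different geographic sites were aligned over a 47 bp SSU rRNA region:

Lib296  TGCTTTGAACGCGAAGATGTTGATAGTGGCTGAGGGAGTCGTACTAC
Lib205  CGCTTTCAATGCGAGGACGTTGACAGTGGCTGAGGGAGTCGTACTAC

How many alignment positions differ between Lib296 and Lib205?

Mismatches occur at site 1 (T/C), site 7 (G/C), site 10 (C/T), site 15 (A/G), site 18 (T/C), site 24 (T/C).
That gives 6 mismatches out of 47 aligned sites, so the Hamming distance is 6.

6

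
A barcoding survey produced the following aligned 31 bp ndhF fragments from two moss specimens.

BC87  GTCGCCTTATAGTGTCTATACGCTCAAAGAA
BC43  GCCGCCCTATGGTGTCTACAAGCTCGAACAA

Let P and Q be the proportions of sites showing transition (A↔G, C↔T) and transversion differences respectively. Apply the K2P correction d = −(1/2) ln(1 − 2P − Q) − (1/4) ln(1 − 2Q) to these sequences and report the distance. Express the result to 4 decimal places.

0.2793

The sequences differ at positions 2 (T/C, transition), 7 (T/C, transition), 11 (A/G, transition), 19 (T/C, transition), 21 (C/A, transversion), 26 (A/G, transition), 29 (G/C, transversion).
Of the 7 differences, 5 transitions and 2 transversions over 31 sites: P = 5/31 = 0.161290, Q = 2/31 = 0.064516.
d = −0.5·ln(0.612904) − 0.25·ln(0.870968) = −0.5·(-0.489547) − 0.25·(-0.138150) = 0.2793.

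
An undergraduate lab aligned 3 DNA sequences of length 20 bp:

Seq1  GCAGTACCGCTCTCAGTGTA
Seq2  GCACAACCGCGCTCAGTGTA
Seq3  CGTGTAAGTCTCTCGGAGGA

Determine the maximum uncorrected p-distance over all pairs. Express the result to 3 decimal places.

Pairwise Hamming distances:
  Seq1 vs Seq2: 3
  Seq1 vs Seq3: 9
  Seq2 vs Seq3: 12
The largest is 12 mismatches, between Seq2 and Seq3; p = 12/20 = 0.600.

0.600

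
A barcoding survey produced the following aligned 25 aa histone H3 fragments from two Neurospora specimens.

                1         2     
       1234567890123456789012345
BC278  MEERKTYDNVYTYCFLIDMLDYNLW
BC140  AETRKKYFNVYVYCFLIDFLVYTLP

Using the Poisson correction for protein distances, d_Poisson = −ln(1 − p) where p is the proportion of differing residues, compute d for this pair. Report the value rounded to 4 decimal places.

Mismatches occur at site 1 (M↔A), site 3 (E↔T), site 6 (T↔K), site 8 (D↔F), site 12 (T↔V), site 19 (M↔F), site 21 (D↔V), site 23 (N↔T), site 25 (W↔P).
p = 9/25 = 0.360000.
d = −ln(1 − 0.360000) = −ln(0.640000) = 0.4463.

0.4463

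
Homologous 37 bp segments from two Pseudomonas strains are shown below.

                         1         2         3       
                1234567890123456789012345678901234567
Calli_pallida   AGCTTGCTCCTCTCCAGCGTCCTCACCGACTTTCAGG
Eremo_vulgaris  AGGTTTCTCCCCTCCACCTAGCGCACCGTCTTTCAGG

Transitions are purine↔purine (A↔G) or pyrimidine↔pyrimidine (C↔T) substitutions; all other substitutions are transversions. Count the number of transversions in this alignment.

8

Differing sites — 3:C/G (Tv); 6:G/T (Tv); 11:T/C (Ti); 17:G/C (Tv); 19:G/T (Tv); 20:T/A (Tv); 21:C/G (Tv); 23:T/G (Tv); 29:A/T (Tv).
Of the 9 differences, 1 transition and 8 transversions, so the answer is 8.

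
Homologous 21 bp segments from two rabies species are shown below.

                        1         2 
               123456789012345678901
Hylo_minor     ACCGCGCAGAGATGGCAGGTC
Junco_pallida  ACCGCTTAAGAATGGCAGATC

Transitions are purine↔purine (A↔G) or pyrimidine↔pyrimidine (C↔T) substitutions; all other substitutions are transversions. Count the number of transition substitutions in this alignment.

Mismatches occur at site 6 (G→T, transversion), site 7 (C→T, transition), site 9 (G→A, transition), site 10 (A→G, transition), site 11 (G→A, transition), site 19 (G→A, transition).
Of the 6 differences, 5 transitions and 1 transversion, so the answer is 5.

5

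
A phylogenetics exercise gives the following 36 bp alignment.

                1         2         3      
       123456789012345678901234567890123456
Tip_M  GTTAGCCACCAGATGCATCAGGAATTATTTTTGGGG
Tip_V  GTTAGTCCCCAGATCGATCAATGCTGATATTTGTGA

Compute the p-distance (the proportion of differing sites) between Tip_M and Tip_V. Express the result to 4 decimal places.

Mismatches occur at site 6 (C/T), site 8 (A/C), site 15 (G/C), site 16 (C/G), site 21 (G/A), site 22 (G/T), site 23 (A/G), site 24 (A/C), site 26 (T/G), site 29 (T/A), site 34 (G/T), site 36 (G/A).
There are 12 differences over 36 sites, so p = 12/36 = 0.3333.

0.3333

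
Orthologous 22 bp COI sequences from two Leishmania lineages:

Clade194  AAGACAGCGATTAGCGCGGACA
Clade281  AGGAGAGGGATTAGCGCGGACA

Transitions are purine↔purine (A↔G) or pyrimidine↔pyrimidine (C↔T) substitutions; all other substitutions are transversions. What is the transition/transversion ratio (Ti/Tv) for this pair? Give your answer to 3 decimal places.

Mismatches occur at site 2 (A↔G, transition), site 5 (C↔G, transversion), site 8 (C↔G, transversion).
Of the 3 differences, 1 transition and 2 transversions, so Ti/Tv = 1/2 = 0.500.

0.500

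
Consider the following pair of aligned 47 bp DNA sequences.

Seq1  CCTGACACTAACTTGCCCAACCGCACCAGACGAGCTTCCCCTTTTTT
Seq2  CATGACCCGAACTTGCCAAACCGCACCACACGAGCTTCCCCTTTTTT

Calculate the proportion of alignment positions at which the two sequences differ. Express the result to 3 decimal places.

0.106

The sequences differ at positions 2 (C/A), 7 (A/C), 9 (T/G), 18 (C/A), 29 (G/C).
There are 5 differences over 47 sites, so p = 5/47 = 0.106.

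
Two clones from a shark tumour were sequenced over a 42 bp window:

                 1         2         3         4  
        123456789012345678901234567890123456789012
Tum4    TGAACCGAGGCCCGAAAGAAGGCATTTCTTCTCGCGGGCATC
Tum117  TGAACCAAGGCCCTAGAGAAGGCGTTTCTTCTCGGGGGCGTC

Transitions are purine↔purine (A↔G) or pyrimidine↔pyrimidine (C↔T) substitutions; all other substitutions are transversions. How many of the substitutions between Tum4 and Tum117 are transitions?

Differing sites — 7:G/A (Ti); 14:G/T (Tv); 16:A/G (Ti); 24:A/G (Ti); 35:C/G (Tv); 40:A/G (Ti).
Of the 6 differences, 4 transitions and 2 transversions, so the answer is 4.

4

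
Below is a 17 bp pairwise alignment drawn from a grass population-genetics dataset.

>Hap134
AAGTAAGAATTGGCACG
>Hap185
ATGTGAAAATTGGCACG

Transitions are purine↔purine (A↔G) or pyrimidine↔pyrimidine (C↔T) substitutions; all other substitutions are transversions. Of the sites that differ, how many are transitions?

Mismatches occur at site 2 (A↔T, transversion), site 5 (A↔G, transition), site 7 (G↔A, transition).
Of the 3 differences, 2 transitions and 1 transversion, so the answer is 2.

2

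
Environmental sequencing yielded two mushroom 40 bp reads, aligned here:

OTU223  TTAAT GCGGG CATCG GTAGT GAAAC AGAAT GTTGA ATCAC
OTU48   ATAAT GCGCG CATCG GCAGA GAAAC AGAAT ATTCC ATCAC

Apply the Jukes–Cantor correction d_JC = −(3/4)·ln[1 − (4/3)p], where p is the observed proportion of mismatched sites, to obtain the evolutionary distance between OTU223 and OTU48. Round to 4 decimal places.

0.1993

Differing sites — 1:T/A; 9:G/C; 17:T/C; 20:T/A; 31:G/A; 34:G/C; 35:A/C.
p = 7/40 = 0.175000.
d = −0.75 · ln(1 − (4/3)·0.175000) = −0.75 · ln(0.766667) = −0.75 · (-0.265703) = 0.1993.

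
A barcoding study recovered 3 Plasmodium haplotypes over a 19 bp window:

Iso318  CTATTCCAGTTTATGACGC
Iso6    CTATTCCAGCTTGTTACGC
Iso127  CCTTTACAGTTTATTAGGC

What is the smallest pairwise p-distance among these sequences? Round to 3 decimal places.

0.158

Pairwise Hamming distances:
  Iso318 vs Iso6: 3
  Iso318 vs Iso127: 5
  Iso6 vs Iso127: 6
The smallest is 3 mismatches, between Iso318 and Iso6; p = 3/19 = 0.158.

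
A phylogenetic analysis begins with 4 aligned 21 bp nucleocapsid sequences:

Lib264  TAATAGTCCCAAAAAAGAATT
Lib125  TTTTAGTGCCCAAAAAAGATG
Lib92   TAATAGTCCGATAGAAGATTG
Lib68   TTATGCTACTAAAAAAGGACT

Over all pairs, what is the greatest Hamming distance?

11

Pairwise Hamming distances:
  Lib264 vs Lib125: 7
  Lib264 vs Lib92: 5
  Lib264 vs Lib68: 7
  Lib125 vs Lib92: 10
  Lib125 vs Lib68: 9
  Lib92 vs Lib68: 11
The largest is 11, between Lib92 and Lib68.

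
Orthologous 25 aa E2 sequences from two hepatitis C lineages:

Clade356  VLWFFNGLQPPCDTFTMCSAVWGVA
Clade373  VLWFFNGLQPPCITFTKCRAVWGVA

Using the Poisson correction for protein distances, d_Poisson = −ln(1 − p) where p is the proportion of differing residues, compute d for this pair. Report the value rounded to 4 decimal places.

Differing sites — 13:D/I; 17:M/K; 19:S/R.
p = 3/25 = 0.120000.
d = −ln(1 − 0.120000) = −ln(0.880000) = 0.1278.

0.1278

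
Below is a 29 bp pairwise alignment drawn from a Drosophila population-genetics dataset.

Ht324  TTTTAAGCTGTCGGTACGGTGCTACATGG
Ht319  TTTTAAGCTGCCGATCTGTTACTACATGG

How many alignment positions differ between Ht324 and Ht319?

Mismatches occur at site 11 (T↔C), site 14 (G↔A), site 16 (A↔C), site 17 (C↔T), site 19 (G↔T), site 21 (G↔A).
That gives 6 mismatches out of 29 aligned sites, so the Hamming distance is 6.

6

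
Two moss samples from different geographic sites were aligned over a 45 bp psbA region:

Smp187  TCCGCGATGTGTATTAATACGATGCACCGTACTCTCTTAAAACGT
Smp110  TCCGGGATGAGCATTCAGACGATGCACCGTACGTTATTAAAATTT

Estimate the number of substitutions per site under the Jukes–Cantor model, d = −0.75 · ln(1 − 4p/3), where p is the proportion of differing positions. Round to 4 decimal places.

0.2635

The sequences differ at positions 5 (C/G), 10 (T/A), 12 (T/C), 16 (A/C), 18 (T/G), 33 (T/G), 34 (C/T), 36 (C/A), 43 (C/T), 44 (G/T).
p = 10/45 = 0.222222.
d = −0.75 · ln(1 − (4/3)·0.222222) = −0.75 · ln(0.703704) = −0.75 · (-0.351397) = 0.2635.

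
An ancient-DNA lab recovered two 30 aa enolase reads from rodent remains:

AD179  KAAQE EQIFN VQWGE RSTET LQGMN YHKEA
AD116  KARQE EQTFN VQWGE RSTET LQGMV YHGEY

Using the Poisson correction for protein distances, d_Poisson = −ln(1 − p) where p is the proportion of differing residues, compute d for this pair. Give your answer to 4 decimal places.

0.1823

Differing sites — 3:A/R; 8:I/T; 25:N/V; 28:K/G; 30:A/Y.
p = 5/30 = 0.166667.
d = −ln(1 − 0.166667) = −ln(0.833333) = 0.1823.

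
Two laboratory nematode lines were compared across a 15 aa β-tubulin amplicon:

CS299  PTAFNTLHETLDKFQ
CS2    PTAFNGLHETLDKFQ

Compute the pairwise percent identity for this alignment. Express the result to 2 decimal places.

A single mismatch occurs at site 6 (T/G).
14 of the 15 sites match, so the percent identity is 14/15 × 100 = 93.33%.

93.33%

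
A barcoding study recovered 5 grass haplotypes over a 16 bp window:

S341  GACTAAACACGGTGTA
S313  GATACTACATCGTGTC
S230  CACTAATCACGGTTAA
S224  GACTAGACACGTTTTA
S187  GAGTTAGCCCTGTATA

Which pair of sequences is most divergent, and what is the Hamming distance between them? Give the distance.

11

Pairwise Hamming distances:
  S341 vs S313: 7
  S341 vs S230: 4
  S341 vs S224: 3
  S341 vs S187: 6
  S313 vs S230: 11
  S313 vs S224: 9
  S313 vs S187: 10
  S230 vs S224: 5
  S230 vs S187: 8
  S224 vs S187: 8
The largest is 11, between S313 and S230.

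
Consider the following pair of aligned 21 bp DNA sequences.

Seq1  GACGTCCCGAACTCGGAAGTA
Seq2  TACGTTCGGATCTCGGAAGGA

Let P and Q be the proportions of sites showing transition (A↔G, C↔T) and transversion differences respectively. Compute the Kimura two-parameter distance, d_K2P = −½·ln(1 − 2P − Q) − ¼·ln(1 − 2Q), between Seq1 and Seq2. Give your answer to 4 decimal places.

Mismatches occur at site 1 (G→T, transversion), site 6 (C→T, transition), site 8 (C→G, transversion), site 11 (A→T, transversion), site 20 (T→G, transversion).
Of the 5 differences, 1 transition and 4 transversions over 21 sites: P = 1/21 = 0.047619, Q = 4/21 = 0.190476.
d = −0.5·ln(0.714286) − 0.25·ln(0.619048) = −0.5·(-0.336472) − 0.25·(-0.479572) = 0.2881.

0.2881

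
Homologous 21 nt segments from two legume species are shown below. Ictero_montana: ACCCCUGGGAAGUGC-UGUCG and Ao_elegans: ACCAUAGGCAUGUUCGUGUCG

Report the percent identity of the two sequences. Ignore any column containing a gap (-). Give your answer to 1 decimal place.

70.0%

Excluding the 1 gap column leaves 20 comparable sites.
The sequences differ at positions 4 (C/A), 5 (C/U), 6 (U/A), 9 (G/C), 11 (A/U), 14 (G/U).
14 of the 20 comparable sites match, so the percent identity is 14/20 × 100 = 70.0%.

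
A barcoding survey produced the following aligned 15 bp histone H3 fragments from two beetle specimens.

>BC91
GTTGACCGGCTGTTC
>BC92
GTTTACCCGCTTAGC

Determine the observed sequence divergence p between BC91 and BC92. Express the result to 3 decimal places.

0.333

Differing sites — 4:G/T; 8:G/C; 12:G/T; 13:T/A; 14:T/G.
There are 5 differences over 15 sites, so p = 5/15 = 0.333.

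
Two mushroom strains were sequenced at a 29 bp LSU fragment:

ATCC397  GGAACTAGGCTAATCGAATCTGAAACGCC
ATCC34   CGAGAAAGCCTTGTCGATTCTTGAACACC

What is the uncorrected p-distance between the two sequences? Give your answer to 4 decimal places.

0.3793

Differing sites — 1:G/C; 4:A/G; 5:C/A; 6:T/A; 9:G/C; 12:A/T; 13:A/G; 18:A/T; 22:G/T; 23:A/G; 27:G/A.
There are 11 differences over 29 sites, so p = 11/29 = 0.3793.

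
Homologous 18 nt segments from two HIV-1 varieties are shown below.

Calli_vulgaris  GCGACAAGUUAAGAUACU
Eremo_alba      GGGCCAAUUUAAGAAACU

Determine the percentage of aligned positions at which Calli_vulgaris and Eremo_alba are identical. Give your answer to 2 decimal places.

77.78%

Differing sites — 2:C/G; 4:A/C; 8:G/U; 15:U/A.
14 of the 18 sites match, so the percent identity is 14/18 × 100 = 77.78%.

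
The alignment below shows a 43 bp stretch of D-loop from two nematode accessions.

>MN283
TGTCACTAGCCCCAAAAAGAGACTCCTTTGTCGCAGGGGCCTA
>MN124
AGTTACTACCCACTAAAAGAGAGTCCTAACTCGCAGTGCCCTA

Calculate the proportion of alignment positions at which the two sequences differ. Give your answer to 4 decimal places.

0.2558

Differing sites — 1:T/A; 4:C/T; 9:G/C; 12:C/A; 14:A/T; 23:C/G; 28:T/A; 29:T/A; 30:G/C; 37:G/T; 39:G/C.
There are 11 differences over 43 sites, so p = 11/43 = 0.2558.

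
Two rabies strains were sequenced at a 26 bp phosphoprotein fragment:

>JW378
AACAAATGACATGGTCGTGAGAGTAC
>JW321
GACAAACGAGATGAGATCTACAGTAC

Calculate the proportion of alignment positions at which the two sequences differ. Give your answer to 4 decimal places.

Differing sites — 1:A/G; 7:T/C; 10:C/G; 14:G/A; 15:T/G; 16:C/A; 17:G/T; 18:T/C; 19:G/T; 21:G/C.
There are 10 differences over 26 sites, so p = 10/26 = 0.3846.

0.3846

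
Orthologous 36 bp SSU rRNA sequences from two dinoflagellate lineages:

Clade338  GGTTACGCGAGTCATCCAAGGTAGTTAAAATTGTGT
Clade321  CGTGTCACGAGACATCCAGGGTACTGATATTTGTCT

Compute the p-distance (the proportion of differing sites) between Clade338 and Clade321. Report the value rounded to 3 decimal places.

0.306

The sequences differ at positions 1 (G/C), 4 (T/G), 5 (A/T), 7 (G/A), 12 (T/A), 19 (A/G), 24 (G/C), 26 (T/G), 28 (A/T), 30 (A/T), 35 (G/C).
There are 11 differences over 36 sites, so p = 11/36 = 0.306.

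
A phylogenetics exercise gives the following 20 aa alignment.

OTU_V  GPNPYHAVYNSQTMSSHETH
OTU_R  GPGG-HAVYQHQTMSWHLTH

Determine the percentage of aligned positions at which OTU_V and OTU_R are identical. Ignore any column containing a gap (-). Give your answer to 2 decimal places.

Excluding the 1 gap column leaves 19 comparable sites.
Differing sites — 3:N/G; 4:P/G; 10:N/Q; 11:S/H; 16:S/W; 18:E/L.
13 of the 19 comparable sites match, so the percent identity is 13/19 × 100 = 68.42%.

68.42%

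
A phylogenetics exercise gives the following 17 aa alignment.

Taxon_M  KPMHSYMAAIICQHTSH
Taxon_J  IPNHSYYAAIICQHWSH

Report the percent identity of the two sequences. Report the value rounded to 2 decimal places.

76.47%

Differing sites — 1:K/I; 3:M/N; 7:M/Y; 15:T/W.
13 of the 17 sites match, so the percent identity is 13/17 × 100 = 76.47%.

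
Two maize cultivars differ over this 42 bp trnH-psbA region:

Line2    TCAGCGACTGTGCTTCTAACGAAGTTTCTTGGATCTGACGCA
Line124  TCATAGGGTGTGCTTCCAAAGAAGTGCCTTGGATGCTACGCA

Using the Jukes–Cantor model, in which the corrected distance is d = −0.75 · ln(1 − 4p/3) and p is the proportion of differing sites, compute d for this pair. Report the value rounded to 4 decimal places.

0.3222

Differing sites — 4:G/T; 5:C/A; 7:A/G; 8:C/G; 17:T/C; 20:C/A; 26:T/G; 27:T/C; 35:C/G; 36:T/C; 37:G/T.
p = 11/42 = 0.261905.
d = −0.75 · ln(1 − (4/3)·0.261905) = −0.75 · ln(0.650793) = −0.75 · (-0.429564) = 0.3222.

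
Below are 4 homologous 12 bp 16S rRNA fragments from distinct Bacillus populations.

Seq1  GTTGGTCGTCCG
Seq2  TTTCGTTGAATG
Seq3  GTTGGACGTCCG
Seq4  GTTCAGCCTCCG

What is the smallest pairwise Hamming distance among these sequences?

Pairwise Hamming distances:
  Seq1 vs Seq2: 6
  Seq1 vs Seq3: 1
  Seq1 vs Seq4: 4
  Seq2 vs Seq3: 7
  Seq2 vs Seq4: 8
  Seq3 vs Seq4: 4
The smallest is 1, between Seq1 and Seq3.

1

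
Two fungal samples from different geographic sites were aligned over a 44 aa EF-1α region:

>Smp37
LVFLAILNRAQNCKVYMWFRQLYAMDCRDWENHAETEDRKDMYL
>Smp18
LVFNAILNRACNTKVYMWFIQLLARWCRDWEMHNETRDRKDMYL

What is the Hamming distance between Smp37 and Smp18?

Differing sites — 4:L/N; 11:Q/C; 13:C/T; 20:R/I; 23:Y/L; 25:M/R; 26:D/W; 32:N/M; 34:A/N; 37:E/R.
That gives 10 mismatches out of 44 aligned sites, so the Hamming distance is 10.

10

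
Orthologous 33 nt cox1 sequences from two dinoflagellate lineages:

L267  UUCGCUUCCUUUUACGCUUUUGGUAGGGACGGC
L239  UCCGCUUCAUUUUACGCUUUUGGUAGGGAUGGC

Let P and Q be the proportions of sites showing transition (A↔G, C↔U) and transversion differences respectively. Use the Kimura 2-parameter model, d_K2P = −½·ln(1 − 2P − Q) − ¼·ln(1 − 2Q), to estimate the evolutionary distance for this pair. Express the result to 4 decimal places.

0.0978

The sequences differ at positions 2 (U/C, transition), 9 (C/A, transversion), 30 (C/U, transition).
Of the 3 differences, 2 transitions and 1 transversion over 33 sites: P = 2/33 = 0.060606, Q = 1/33 = 0.030303.
d = −0.5·ln(0.848485) − 0.25·ln(0.939394) = −0.5·(-0.164303) − 0.25·(-0.062520) = 0.0978.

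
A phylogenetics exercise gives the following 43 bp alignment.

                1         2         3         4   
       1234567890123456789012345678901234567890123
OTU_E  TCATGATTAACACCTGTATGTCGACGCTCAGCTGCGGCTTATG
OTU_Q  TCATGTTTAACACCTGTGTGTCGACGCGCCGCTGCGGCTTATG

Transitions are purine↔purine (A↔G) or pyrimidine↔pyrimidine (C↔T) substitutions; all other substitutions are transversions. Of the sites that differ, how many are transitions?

The sequences differ at positions 6 (A/T, transversion), 18 (A/G, transition), 28 (T/G, transversion), 30 (A/C, transversion).
Of the 4 differences, 1 transition and 3 transversions, so the answer is 1.

1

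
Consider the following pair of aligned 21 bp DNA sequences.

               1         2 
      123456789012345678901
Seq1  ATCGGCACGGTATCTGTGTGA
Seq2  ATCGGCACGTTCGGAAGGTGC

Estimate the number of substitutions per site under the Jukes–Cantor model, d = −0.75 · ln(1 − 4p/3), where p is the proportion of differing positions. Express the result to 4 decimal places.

The sequences differ at positions 10 (G/T), 12 (A/C), 13 (T/G), 14 (C/G), 15 (T/A), 16 (G/A), 17 (T/G), 21 (A/C).
p = 8/21 = 0.380952.
d = −0.75 · ln(1 − (4/3)·0.380952) = −0.75 · ln(0.492064) = −0.75 · (-0.709146) = 0.5319.

0.5319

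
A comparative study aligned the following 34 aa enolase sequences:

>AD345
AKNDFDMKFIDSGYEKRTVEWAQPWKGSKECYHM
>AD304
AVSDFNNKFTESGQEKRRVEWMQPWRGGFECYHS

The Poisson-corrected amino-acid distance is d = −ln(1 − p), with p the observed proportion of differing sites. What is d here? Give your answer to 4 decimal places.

0.4818

Mismatches occur at site 2 (K/V), site 3 (N/S), site 6 (D/N), site 7 (M/N), site 10 (I/T), site 11 (D/E), site 14 (Y/Q), site 18 (T/R), site 22 (A/M), site 26 (K/R), site 28 (S/G), site 29 (K/F), site 34 (M/S).
p = 13/34 = 0.382353.
d = −ln(1 − 0.382353) = −ln(0.617647) = 0.4818.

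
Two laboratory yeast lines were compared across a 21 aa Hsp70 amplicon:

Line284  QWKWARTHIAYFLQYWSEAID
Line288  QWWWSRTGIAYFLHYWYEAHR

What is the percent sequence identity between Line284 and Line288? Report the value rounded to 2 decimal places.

Differing sites — 3:K/W; 5:A/S; 8:H/G; 14:Q/H; 17:S/Y; 20:I/H; 21:D/R.
14 of the 21 sites match, so the percent identity is 14/21 × 100 = 66.67%.

66.67%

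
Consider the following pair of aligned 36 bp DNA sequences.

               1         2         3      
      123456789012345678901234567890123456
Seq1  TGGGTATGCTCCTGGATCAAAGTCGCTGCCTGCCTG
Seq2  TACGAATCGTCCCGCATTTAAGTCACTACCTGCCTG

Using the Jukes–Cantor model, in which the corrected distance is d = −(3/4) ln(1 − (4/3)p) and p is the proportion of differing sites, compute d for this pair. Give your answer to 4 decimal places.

0.3924

The sequences differ at positions 2 (G/A), 3 (G/C), 5 (T/A), 8 (G/C), 9 (C/G), 13 (T/C), 15 (G/C), 18 (C/T), 19 (A/T), 25 (G/A), 28 (G/A).
p = 11/36 = 0.305556.
d = −0.75 · ln(1 − (4/3)·0.305556) = −0.75 · ln(0.592592) = −0.75 · (-0.523249) = 0.3924.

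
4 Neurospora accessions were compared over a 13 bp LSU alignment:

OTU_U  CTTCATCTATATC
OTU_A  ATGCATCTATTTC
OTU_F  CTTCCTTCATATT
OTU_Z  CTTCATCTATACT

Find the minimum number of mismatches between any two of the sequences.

Pairwise Hamming distances:
  OTU_U vs OTU_A: 3
  OTU_U vs OTU_F: 4
  OTU_U vs OTU_Z: 2
  OTU_A vs OTU_F: 7
  OTU_A vs OTU_Z: 5
  OTU_F vs OTU_Z: 4
The smallest is 2, between OTU_U and OTU_Z.

2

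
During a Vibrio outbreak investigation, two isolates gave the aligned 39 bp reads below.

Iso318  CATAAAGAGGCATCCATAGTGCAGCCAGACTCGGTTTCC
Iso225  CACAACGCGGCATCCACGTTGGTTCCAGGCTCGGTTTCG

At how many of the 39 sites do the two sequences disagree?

11

Differing sites — 3:T/C; 6:A/C; 8:A/C; 17:T/C; 18:A/G; 19:G/T; 22:C/G; 23:A/T; 24:G/T; 29:A/G; 39:C/G.
That gives 11 mismatches out of 39 aligned sites, so the Hamming distance is 11.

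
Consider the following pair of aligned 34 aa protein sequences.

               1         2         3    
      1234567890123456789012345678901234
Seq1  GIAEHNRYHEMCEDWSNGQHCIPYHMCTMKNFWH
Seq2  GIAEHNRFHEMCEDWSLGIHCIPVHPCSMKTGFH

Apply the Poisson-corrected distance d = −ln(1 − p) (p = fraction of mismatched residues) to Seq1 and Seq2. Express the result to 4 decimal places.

0.3075

Mismatches occur at site 8 (Y→F), site 17 (N→L), site 19 (Q→I), site 24 (Y→V), site 26 (M→P), site 28 (T→S), site 31 (N→T), site 32 (F→G), site 33 (W→F).
p = 9/34 = 0.264706.
d = −ln(1 − 0.264706) = −ln(0.735294) = 0.3075.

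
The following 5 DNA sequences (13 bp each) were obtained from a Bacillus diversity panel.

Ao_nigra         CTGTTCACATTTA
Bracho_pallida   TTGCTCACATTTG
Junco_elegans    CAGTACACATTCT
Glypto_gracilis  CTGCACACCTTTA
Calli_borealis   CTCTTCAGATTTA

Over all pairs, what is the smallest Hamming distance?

2

Pairwise Hamming distances:
  Ao_nigra vs Bracho_pallida: 3
  Ao_nigra vs Junco_elegans: 4
  Ao_nigra vs Glypto_gracilis: 3
  Ao_nigra vs Calli_borealis: 2
  Bracho_pallida vs Junco_elegans: 6
  Bracho_pallida vs Glypto_gracilis: 4
  Bracho_pallida vs Calli_borealis: 5
  Junco_elegans vs Glypto_gracilis: 5
  Junco_elegans vs Calli_borealis: 6
  Glypto_gracilis vs Calli_borealis: 5
The smallest is 2, between Ao_nigra and Calli_borealis.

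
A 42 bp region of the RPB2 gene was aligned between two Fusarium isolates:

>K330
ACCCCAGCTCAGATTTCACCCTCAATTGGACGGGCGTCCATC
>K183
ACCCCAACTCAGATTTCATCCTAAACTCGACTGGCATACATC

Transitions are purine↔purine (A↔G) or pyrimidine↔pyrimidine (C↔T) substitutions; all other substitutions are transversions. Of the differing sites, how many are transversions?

Mismatches occur at site 7 (G↔A, transition), site 19 (C↔T, transition), site 23 (C↔A, transversion), site 26 (T↔C, transition), site 28 (G↔C, transversion), site 32 (G↔T, transversion), site 36 (G↔A, transition), site 38 (C↔A, transversion).
Of the 8 differences, 4 transitions and 4 transversions, so the answer is 4.

4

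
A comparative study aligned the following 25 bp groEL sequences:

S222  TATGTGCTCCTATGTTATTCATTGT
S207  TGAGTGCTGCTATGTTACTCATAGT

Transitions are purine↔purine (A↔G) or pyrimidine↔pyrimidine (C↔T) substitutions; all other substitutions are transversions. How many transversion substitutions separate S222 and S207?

The sequences differ at positions 2 (A/G, transition), 3 (T/A, transversion), 9 (C/G, transversion), 18 (T/C, transition), 23 (T/A, transversion).
Of the 5 differences, 2 transitions and 3 transversions, so the answer is 3.

3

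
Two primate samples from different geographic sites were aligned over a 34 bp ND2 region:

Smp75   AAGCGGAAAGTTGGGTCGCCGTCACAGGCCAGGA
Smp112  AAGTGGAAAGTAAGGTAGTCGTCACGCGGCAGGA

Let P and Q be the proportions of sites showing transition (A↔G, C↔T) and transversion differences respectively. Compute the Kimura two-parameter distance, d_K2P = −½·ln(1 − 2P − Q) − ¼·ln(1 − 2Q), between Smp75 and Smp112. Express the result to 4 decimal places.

0.2847

Differing sites — 4:C/T (Ti); 12:T/A (Tv); 13:G/A (Ti); 17:C/A (Tv); 19:C/T (Ti); 26:A/G (Ti); 27:G/C (Tv); 29:C/G (Tv).
Of the 8 differences, 4 transitions and 4 transversions over 34 sites: P = 4/34 = 0.117647, Q = 4/34 = 0.117647.
d = −0.5·ln(0.647059) − 0.25·ln(0.764706) = −0.5·(-0.435318) − 0.25·(-0.268264) = 0.2847.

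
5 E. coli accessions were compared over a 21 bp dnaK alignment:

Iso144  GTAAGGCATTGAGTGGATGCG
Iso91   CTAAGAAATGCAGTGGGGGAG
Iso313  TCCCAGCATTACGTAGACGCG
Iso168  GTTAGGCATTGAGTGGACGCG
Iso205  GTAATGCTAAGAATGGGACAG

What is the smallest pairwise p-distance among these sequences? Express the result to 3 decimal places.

0.095

Pairwise Hamming distances:
  Iso144 vs Iso91: 8
  Iso144 vs Iso313: 9
  Iso144 vs Iso168: 2
  Iso144 vs Iso205: 9
  Iso91 vs Iso313: 14
  Iso91 vs Iso168: 9
  Iso91 vs Iso205: 11
  Iso313 vs Iso168: 8
  Iso313 vs Iso205: 16
  Iso168 vs Iso205: 10
The smallest is 2 mismatches, between Iso144 and Iso168; p = 2/21 = 0.095.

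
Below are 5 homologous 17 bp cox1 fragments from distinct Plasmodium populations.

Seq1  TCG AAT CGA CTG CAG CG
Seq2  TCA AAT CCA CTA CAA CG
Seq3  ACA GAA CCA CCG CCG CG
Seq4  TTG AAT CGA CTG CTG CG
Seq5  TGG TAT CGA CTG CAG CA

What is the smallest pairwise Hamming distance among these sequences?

Pairwise Hamming distances:
  Seq1 vs Seq2: 4
  Seq1 vs Seq3: 7
  Seq1 vs Seq4: 2
  Seq1 vs Seq5: 3
  Seq2 vs Seq3: 7
  Seq2 vs Seq4: 6
  Seq2 vs Seq5: 7
  Seq3 vs Seq4: 8
  Seq3 vs Seq5: 9
  Seq4 vs Seq5: 4
The smallest is 2, between Seq1 and Seq4.

2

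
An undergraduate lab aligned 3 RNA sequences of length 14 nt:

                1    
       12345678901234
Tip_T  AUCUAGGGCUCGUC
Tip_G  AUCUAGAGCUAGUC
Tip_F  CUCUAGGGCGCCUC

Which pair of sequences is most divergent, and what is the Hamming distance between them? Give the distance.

5

Pairwise Hamming distances:
  Tip_T vs Tip_G: 2
  Tip_T vs Tip_F: 3
  Tip_G vs Tip_F: 5
The largest is 5, between Tip_G and Tip_F.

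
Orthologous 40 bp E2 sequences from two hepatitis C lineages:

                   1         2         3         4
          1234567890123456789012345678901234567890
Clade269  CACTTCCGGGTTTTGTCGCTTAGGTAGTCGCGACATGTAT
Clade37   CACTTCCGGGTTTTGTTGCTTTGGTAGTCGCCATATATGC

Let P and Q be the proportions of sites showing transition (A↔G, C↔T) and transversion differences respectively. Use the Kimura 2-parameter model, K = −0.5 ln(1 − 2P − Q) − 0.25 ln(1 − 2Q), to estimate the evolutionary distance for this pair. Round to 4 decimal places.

0.2047

Mismatches occur at site 17 (C/T, transition), site 22 (A/T, transversion), site 32 (G/C, transversion), site 34 (C/T, transition), site 37 (G/A, transition), site 39 (A/G, transition), site 40 (T/C, transition).
Of the 7 differences, 5 transitions and 2 transversions over 40 sites: P = 5/40 = 0.125000, Q = 2/40 = 0.050000.
d = −0.5·ln(0.700000) − 0.25·ln(0.900000) = −0.5·(-0.356675) − 0.25·(-0.105361) = 0.2047.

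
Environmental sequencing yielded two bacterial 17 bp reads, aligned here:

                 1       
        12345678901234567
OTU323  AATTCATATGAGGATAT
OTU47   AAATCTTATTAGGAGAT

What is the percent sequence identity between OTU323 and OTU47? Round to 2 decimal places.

Mismatches occur at site 3 (T/A), site 6 (A/T), site 10 (G/T), site 15 (T/G).
13 of the 17 sites match, so the percent identity is 13/17 × 100 = 76.47%.

76.47%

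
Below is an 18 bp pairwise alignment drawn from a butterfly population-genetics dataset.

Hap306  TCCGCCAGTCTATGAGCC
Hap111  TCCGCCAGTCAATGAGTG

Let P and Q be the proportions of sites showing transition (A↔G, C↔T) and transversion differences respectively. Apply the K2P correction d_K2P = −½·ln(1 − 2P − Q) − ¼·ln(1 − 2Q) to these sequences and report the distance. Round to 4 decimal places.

The sequences differ at positions 11 (T/A, transversion), 17 (C/T, transition), 18 (C/G, transversion).
Of the 3 differences, 1 transition and 2 transversions over 18 sites: P = 1/18 = 0.055556, Q = 2/18 = 0.111111.
d = −0.5·ln(0.777777) − 0.25·ln(0.777778) = −0.5·(-0.251315) − 0.25·(-0.251314) = 0.1885.

0.1885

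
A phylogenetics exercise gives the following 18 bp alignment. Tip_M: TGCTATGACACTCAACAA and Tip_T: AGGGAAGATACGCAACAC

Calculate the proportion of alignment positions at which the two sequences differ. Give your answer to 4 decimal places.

The sequences differ at positions 1 (T/A), 3 (C/G), 4 (T/G), 6 (T/A), 9 (C/T), 12 (T/G), 18 (A/C).
There are 7 differences over 18 sites, so p = 7/18 = 0.3889.

0.3889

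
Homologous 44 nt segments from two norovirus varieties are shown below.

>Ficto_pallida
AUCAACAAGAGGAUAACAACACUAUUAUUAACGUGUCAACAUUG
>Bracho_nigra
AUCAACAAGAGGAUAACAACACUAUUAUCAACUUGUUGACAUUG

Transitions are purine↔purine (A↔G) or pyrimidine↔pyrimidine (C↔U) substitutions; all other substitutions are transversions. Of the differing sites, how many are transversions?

1

The sequences differ at positions 29 (U/C, transition), 33 (G/U, transversion), 37 (C/U, transition), 38 (A/G, transition).
Of the 4 differences, 3 transitions and 1 transversion, so the answer is 1.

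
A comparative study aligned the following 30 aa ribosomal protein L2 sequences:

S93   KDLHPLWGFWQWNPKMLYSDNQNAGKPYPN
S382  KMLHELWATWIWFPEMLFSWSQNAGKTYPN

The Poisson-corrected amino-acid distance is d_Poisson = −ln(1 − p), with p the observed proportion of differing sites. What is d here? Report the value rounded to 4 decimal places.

Mismatches occur at site 2 (D↔M), site 5 (P↔E), site 8 (G↔A), site 9 (F↔T), site 11 (Q↔I), site 13 (N↔F), site 15 (K↔E), site 18 (Y↔F), site 20 (D↔W), site 21 (N↔S), site 27 (P↔T).
p = 11/30 = 0.366667.
d = −ln(1 − 0.366667) = −ln(0.633333) = 0.4568.

0.4568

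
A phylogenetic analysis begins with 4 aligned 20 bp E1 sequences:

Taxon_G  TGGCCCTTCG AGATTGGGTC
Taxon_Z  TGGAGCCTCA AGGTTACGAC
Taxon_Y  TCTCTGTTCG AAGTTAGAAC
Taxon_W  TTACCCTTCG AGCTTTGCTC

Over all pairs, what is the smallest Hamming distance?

5

Pairwise Hamming distances:
  Taxon_G vs Taxon_Z: 8
  Taxon_G vs Taxon_Y: 9
  Taxon_G vs Taxon_W: 5
  Taxon_Z vs Taxon_Y: 10
  Taxon_Z vs Taxon_W: 11
  Taxon_Y vs Taxon_W: 9
The smallest is 5, between Taxon_G and Taxon_W.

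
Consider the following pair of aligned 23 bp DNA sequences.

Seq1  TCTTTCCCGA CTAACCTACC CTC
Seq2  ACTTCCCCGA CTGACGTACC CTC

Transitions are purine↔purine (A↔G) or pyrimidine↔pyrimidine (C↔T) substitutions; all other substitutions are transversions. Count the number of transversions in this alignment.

2

The sequences differ at positions 1 (T/A, transversion), 5 (T/C, transition), 13 (A/G, transition), 16 (C/G, transversion).
Of the 4 differences, 2 transitions and 2 transversions, so the answer is 2.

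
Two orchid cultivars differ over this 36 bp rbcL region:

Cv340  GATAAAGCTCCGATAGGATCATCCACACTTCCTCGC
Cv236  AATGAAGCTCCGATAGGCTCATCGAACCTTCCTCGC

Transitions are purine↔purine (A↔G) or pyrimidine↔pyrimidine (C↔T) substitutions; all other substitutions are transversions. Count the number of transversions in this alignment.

4

Mismatches occur at site 1 (G↔A, transition), site 4 (A↔G, transition), site 18 (A↔C, transversion), site 24 (C↔G, transversion), site 26 (C↔A, transversion), site 27 (A↔C, transversion).
Of the 6 differences, 2 transitions and 4 transversions, so the answer is 4.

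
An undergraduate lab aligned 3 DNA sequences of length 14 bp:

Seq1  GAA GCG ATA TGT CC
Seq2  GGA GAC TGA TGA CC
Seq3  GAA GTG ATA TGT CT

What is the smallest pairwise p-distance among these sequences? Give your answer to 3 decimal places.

0.143

Pairwise Hamming distances:
  Seq1 vs Seq2: 6
  Seq1 vs Seq3: 2
  Seq2 vs Seq3: 7
The smallest is 2 mismatches, between Seq1 and Seq3; p = 2/14 = 0.143.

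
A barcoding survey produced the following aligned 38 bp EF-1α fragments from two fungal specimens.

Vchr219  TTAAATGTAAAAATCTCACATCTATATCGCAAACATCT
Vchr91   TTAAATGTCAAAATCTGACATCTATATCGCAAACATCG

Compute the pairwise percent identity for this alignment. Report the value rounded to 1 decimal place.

92.1%

Differing sites — 9:A/C; 17:C/G; 38:T/G.
35 of the 38 sites match, so the percent identity is 35/38 × 100 = 92.1%.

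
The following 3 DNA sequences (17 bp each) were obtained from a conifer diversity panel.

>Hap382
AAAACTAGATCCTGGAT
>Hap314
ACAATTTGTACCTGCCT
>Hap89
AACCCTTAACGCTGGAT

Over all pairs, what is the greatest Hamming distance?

Pairwise Hamming distances:
  Hap382 vs Hap314: 7
  Hap382 vs Hap89: 6
  Hap314 vs Hap89: 10
The largest is 10, between Hap314 and Hap89.

10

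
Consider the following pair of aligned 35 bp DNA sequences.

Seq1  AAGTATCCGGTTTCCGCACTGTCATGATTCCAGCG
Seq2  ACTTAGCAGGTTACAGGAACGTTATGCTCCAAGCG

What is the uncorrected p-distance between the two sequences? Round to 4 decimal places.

The sequences differ at positions 2 (A/C), 3 (G/T), 6 (T/G), 8 (C/A), 13 (T/A), 15 (C/A), 17 (C/G), 19 (C/A), 20 (T/C), 23 (C/T), 27 (A/C), 29 (T/C), 31 (C/A).
There are 13 differences over 35 sites, so p = 13/35 = 0.3714.

0.3714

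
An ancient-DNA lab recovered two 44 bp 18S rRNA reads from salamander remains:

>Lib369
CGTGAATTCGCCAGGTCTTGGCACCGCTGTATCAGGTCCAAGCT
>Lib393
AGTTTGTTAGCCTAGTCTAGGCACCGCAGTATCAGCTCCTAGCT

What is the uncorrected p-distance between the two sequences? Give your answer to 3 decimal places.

Mismatches occur at site 1 (C↔A), site 4 (G↔T), site 5 (A↔T), site 6 (A↔G), site 9 (C↔A), site 13 (A↔T), site 14 (G↔A), site 19 (T↔A), site 28 (T↔A), site 36 (G↔C), site 40 (A↔T).
There are 11 differences over 44 sites, so p = 11/44 = 0.250.

0.250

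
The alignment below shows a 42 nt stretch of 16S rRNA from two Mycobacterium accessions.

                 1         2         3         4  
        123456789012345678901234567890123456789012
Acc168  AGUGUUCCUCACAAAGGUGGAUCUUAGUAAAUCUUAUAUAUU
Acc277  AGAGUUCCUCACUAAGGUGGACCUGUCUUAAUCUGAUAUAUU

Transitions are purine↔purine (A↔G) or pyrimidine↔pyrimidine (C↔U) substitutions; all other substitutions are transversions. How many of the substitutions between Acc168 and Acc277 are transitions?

1

Differing sites — 3:U/A (Tv); 13:A/U (Tv); 22:U/C (Ti); 25:U/G (Tv); 26:A/U (Tv); 27:G/C (Tv); 29:A/U (Tv); 35:U/G (Tv).
Of the 8 differences, 1 transition and 7 transversions, so the answer is 1.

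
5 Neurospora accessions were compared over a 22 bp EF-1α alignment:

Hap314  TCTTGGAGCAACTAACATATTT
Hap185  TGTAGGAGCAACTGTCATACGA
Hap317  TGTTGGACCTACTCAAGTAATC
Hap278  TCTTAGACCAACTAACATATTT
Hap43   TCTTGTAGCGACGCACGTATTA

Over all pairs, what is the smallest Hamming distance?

Pairwise Hamming distances:
  Hap314 vs Hap185: 7
  Hap314 vs Hap317: 8
  Hap314 vs Hap278: 2
  Hap314 vs Hap43: 6
  Hap185 vs Hap317: 10
  Hap185 vs Hap278: 9
  Hap185 vs Hap43: 10
  Hap317 vs Hap278: 8
  Hap317 vs Hap43: 8
  Hap278 vs Hap43: 8
The smallest is 2, between Hap314 and Hap278.

2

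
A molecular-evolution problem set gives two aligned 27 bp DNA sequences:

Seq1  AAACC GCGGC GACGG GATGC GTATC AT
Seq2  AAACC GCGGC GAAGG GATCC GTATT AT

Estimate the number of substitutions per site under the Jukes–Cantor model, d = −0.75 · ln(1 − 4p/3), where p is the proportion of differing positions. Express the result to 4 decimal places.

Mismatches occur at site 13 (C↔A), site 19 (G↔C), site 25 (C↔T).
p = 3/27 = 0.111111.
d = −0.75 · ln(1 − (4/3)·0.111111) = −0.75 · ln(0.851852) = −0.75 · (-0.160342) = 0.1203.

0.1203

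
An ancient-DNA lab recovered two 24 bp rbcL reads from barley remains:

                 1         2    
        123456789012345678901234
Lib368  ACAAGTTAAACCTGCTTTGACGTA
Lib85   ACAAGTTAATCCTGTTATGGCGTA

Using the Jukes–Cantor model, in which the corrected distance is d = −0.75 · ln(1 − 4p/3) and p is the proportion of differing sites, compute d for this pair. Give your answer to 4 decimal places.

Mismatches occur at site 10 (A/T), site 15 (C/T), site 17 (T/A), site 20 (A/G).
p = 4/24 = 0.166667.
d = −0.75 · ln(1 − (4/3)·0.166667) = −0.75 · ln(0.777777) = −0.75 · (-0.251315) = 0.1885.

0.1885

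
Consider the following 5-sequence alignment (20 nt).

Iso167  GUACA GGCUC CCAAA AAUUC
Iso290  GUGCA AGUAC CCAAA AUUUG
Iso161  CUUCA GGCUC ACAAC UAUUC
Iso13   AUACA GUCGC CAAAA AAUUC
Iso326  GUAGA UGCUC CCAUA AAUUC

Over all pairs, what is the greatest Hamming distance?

Pairwise Hamming distances:
  Iso167 vs Iso290: 6
  Iso167 vs Iso161: 5
  Iso167 vs Iso13: 4
  Iso167 vs Iso326: 3
  Iso290 vs Iso161: 10
  Iso290 vs Iso13: 9
  Iso290 vs Iso326: 8
  Iso161 vs Iso13: 8
  Iso161 vs Iso326: 8
  Iso13 vs Iso326: 7
The largest is 10, between Iso290 and Iso161.

10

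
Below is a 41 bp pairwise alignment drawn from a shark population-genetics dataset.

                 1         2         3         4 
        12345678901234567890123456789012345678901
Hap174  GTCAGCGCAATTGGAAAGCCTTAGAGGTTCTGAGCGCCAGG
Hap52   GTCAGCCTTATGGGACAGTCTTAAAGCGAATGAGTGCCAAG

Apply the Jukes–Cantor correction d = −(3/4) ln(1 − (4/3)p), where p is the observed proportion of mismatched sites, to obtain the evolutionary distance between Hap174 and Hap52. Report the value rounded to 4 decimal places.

0.4121

The sequences differ at positions 7 (G/C), 8 (C/T), 9 (A/T), 12 (T/G), 16 (A/C), 19 (C/T), 24 (G/A), 27 (G/C), 28 (T/G), 29 (T/A), 30 (C/A), 35 (C/T), 40 (G/A).
p = 13/41 = 0.317073.
d = −0.75 · ln(1 − (4/3)·0.317073) = −0.75 · ln(0.577236) = −0.75 · (-0.549504) = 0.4121.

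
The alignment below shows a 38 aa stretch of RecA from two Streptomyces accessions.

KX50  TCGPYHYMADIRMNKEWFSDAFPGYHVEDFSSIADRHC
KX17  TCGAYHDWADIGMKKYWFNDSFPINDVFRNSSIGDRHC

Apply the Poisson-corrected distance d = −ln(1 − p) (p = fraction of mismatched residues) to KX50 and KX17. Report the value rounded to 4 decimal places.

The sequences differ at positions 4 (P/A), 7 (Y/D), 8 (M/W), 12 (R/G), 14 (N/K), 16 (E/Y), 19 (S/N), 21 (A/S), 24 (G/I), 25 (Y/N), 26 (H/D), 28 (E/F), 29 (D/R), 30 (F/N), 34 (A/G).
p = 15/38 = 0.394737.
d = −ln(1 − 0.394737) = −ln(0.605263) = 0.5021.

0.5021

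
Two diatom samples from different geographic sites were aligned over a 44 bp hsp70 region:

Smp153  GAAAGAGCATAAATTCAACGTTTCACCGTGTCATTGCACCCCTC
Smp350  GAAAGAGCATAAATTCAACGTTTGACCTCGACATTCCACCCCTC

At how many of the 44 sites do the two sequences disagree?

5

Mismatches occur at site 24 (C→G), site 28 (G→T), site 29 (T→C), site 31 (T→A), site 36 (G→C).
That gives 5 mismatches out of 44 aligned sites, so the Hamming distance is 5.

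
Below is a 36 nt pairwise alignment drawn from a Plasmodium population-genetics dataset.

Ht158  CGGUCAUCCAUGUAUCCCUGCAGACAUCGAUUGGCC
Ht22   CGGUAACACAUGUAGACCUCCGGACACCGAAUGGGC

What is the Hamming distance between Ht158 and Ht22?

The sequences differ at positions 5 (C/A), 7 (U/C), 8 (C/A), 15 (U/G), 16 (C/A), 20 (G/C), 22 (A/G), 27 (U/C), 31 (U/A), 35 (C/G).
That gives 10 mismatches out of 36 aligned sites, so the Hamming distance is 10.

10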